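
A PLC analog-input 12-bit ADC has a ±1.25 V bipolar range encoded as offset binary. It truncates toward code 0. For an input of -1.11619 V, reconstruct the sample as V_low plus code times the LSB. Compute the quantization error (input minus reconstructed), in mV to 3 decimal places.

0.143 mV

One LSB is 2.5 V / 4096 = 0.610 mV.
(-1.11619 − (−1.25))/0.000610352 = 219.2343; ⌊·⌋ gives code 219.
Reconstructed: -1.116333 V.
Difference: 0.000143008 V → 0.143 mV.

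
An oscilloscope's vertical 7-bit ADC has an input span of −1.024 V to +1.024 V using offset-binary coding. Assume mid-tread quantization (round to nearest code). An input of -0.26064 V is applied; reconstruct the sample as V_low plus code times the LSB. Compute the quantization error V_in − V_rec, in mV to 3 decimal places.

-4.640 mV

LSB = 2.048/2^7 = 16.000 mV.
(V_in − V_low)/LSB = (-0.26064 − (−1.024))/0.016 = 47.7100 → code 48 (round).
V_rec = (−1.024) + 48·0.016 = -0.256 V.
Difference: -0.00464 V → -4.640 mV.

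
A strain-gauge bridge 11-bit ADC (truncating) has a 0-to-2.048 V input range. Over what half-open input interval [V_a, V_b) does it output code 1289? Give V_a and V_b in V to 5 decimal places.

LSB = 2.048/2^11 = 1.000 mV.
V_a = V_low + 1289·LSB = 1.289 V; V_b = V_low + 1290·LSB = 1.29 V.

[1.28900 V, 1.29000 V)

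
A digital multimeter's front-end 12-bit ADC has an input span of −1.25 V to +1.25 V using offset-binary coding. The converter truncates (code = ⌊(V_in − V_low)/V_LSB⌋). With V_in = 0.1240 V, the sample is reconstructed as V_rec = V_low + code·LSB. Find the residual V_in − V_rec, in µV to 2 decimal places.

Step size: 2.5 V ÷ 2^12 = 0.610 mV.
(0.1240 − (−1.25))/0.000610352 = 2251.1616; ⌊·⌋ gives code 2251.
Code 2251 maps back to (−1.25) + 2251×0.000610352 V = 0.12390137 V.
V_in − V_rec = 9.86328e-05 V = 98.63 µV.

98.63 µV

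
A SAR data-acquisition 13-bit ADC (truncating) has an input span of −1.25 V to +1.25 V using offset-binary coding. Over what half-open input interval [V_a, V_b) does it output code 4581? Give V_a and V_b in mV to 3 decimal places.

LSB = 2.5/2^13 = 305.18 µV.
V_a = V_low + 4581·LSB = 0.14801 V; V_b = V_low + 4582·LSB = 0.148315 V.

[148.010 mV, 148.315 mV)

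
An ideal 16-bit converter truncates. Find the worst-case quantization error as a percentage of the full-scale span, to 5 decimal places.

0.00153 %

Truncating → worst-case error = 1 LSB = V_FS/2^16, so 100/65536 = 0.00152588 % of full scale.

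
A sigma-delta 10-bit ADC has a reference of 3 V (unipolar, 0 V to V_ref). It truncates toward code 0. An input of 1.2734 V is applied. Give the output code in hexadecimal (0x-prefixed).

code 0x1B2 (decimal 434)

With 1024 levels over 3 V, one step is 2.930 mV.
(1.2734 − 0) / 0.00292969 = 434.654 LSBs.
Floor → code 434.
In hexadecimal (0x-prefixed): 0x1B2.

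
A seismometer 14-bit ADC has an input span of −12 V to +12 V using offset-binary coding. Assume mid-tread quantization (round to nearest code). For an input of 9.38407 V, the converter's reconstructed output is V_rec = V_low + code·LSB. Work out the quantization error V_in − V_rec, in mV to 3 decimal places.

LSB = 24/2^14 = 1.465 mV.
Scaled input = 14598.1918 LSBs, so code = 14598.
V_rec = (−12) + 14598·0.00146484 = 9.3837891 V.
Difference: 0.000280937 V → 0.281 mV.

0.281 mV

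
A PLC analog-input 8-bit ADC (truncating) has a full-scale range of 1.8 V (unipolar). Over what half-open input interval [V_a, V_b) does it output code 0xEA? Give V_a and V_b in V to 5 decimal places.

[1.64531 V, 1.65234 V)

LSB = 1.8/2^8 = 7.031 mV.
Code 0xEA = 234 decimal.
V_a = V_low + 234·LSB = 1.64531 V; V_b = V_low + 235·LSB = 1.65234 V.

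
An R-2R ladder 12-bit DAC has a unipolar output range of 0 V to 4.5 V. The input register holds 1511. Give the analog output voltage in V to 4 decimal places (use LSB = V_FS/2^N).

1.6600 V

LSB = 4.5 V / 2^12 = 1.099 mV.
V_out = 0 + 1511 × 0.00109863 V = 1.66003 V.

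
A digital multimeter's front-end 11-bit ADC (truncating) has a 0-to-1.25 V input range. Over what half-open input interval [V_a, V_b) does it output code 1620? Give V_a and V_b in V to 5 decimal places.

LSB = 1.25/2^11 = 0.610 mV.
V_a = V_low + 1620·LSB = 0.98877 V; V_b = V_low + 1621·LSB = 0.98938 V.

[0.98877 V, 0.98938 V)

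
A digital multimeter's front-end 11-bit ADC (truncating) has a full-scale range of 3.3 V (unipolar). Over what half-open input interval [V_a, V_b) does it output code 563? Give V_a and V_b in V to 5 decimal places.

[0.90718 V, 0.90879 V)

LSB = 3.3/2^11 = 1.611 mV.
V_a = V_low + 563·LSB = 0.907178 V; V_b = V_low + 564·LSB = 0.908789 V.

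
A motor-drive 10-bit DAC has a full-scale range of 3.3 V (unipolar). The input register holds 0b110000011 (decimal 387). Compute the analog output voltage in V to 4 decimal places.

LSB = 3.3 V / 2^10 = 3.223 mV.
Code 0b110000011 = 387 decimal.
V_out = 0 + 387 × 0.00322266 V = 1.24717 V.

1.2472 V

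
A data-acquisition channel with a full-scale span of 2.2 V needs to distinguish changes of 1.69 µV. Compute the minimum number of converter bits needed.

Number of steps required ≥ 2.2 V / 1.69 µV = 1301775.15.
Need 2^N ≥ 1301775.15; 2^20 = 1048576, 2^21 = 2097152.
Minimum N = 21.

21 bits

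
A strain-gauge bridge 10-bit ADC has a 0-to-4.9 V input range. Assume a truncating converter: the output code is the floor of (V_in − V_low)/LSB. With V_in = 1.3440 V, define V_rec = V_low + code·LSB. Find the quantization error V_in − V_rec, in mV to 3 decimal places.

Step size: 4.9 V ÷ 2^10 = 4.785 mV.
Scaled input = 280.8686 LSBs, so code = 280.
Code 280 maps back to 0 + 280×0.00478516 V = 1.3398438 V.
Difference: 0.00415625 V → 4.156 mV.

4.156 mV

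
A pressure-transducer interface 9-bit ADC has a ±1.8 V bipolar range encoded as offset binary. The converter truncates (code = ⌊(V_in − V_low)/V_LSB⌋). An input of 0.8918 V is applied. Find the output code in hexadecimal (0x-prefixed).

Full-scale span = 3.6 V; LSB = 3.6/2^9 = 7.031 mV.
Input sits at 382.834 steps above V_low.
⌊·⌋(382.834) = 382.
In hexadecimal (0x-prefixed): 0x17E.

code 0x17E (decimal 382)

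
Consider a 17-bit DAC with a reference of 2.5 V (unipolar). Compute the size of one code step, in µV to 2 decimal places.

Full-scale span = 2.5 V.
LSB = 2.5 / 2^17 = 2.5 / 131072 = 1.90735e-05 V = 19.07 µV.

19.07 µV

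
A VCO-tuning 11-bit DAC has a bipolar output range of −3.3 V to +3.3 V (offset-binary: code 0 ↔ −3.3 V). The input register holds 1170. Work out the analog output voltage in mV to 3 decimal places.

470.508 mV

LSB = 6.6 V / 2^11 = 3.223 mV.
V_out = (−3.3) + 1170 × 0.00322266 V = 0.470508 V.
= 470.508 mV.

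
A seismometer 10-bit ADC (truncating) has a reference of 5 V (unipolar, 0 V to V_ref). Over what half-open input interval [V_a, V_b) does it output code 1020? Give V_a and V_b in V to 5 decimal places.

[4.98047 V, 4.98535 V)

LSB = 5/2^10 = 4.883 mV.
V_a = V_low + 1020·LSB = 4.98047 V; V_b = V_low + 1021·LSB = 4.98535 V.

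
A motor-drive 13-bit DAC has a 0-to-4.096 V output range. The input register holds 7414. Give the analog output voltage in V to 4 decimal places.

LSB = 4.096 V / 2^13 = 0.500 mV.
V_out = 0 + 7414 × 0.0005 V = 3.707 V.

3.7070 V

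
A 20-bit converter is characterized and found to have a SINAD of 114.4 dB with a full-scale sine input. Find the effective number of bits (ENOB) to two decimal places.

ENOB = (SINAD − 1.76) / 6.02 = (114.4 − 1.76)/6.02 = 18.711.

18.71 bits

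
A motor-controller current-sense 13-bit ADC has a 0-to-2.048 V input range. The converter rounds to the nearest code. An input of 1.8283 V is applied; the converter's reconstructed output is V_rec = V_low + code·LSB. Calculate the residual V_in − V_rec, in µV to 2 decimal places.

50.00 µV

LSB = 2.048/2^13 = 250.00 µV.
Scaled input = 7313.2000 LSBs, so code = 7313.
V_rec = 0 + 7313·0.00025 = 1.82825 V.
V_in − V_rec = 5e-05 V = 50.00 µV.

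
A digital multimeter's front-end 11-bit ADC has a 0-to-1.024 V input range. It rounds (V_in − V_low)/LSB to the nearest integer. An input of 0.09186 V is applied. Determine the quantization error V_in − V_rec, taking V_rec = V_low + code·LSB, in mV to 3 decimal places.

-0.140 mV

LSB = 1.024/2^11 = 0.500 mV.
(0.09186 − 0)/0.0005 = 183.7200; round gives code 184.
V_rec = 0 + 184·0.0005 = 0.092 V.
Difference: -0.00014 V → -0.140 mV.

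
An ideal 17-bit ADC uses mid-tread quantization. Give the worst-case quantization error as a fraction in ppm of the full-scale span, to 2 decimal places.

3.81 ppm

Rounding → worst-case error = ½ LSB = V_FS/2^18, so 1e+06/262144 = 3.8147 ppm of full scale.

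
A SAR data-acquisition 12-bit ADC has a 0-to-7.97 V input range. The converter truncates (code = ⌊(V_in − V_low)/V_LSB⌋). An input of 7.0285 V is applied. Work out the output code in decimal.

code 3612

Full-scale span = 7.97 V; LSB = 7.97/2^12 = 1.946 mV.
Input sits at 3612.138 steps above V_low.
⌊·⌋(3612.138) = 3612.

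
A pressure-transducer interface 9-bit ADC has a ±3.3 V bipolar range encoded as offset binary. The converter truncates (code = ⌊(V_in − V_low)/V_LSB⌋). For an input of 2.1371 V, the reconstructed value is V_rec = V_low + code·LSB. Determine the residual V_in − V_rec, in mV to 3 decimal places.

10.147 mV

LSB = 6.6/2^9 = 12.891 mV.
(2.1371 − (−3.3))/0.0128906 = 421.7872; ⌊·⌋ gives code 421.
V_rec = (−3.3) + 421·0.0128906 = 2.1269531 V.
Difference: 0.0101469 V → 10.147 mV.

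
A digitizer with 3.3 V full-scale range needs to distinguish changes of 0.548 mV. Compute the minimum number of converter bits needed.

13 bits

Number of steps required ≥ 3.3 V / 0.548 mV = 6021.90.
Need 2^N ≥ 6021.90; 2^12 = 4096, 2^13 = 8192.
Minimum N = 13.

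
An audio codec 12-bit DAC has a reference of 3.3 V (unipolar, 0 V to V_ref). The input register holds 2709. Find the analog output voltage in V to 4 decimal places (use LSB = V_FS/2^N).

LSB = 3.3 V / 2^12 = 0.806 mV.
V_out = 0 + 2709 × 0.000805664 V = 2.18254 V.

2.1825 V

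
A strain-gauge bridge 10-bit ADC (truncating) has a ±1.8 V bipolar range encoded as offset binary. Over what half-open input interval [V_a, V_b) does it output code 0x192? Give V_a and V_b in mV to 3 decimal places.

LSB = 3.6/2^10 = 3.516 mV.
Code 0x192 = 402 decimal.
V_a = V_low + 402·LSB = -0.386719 V; V_b = V_low + 403·LSB = -0.383203 V.

[-386.719 mV, -383.203 mV)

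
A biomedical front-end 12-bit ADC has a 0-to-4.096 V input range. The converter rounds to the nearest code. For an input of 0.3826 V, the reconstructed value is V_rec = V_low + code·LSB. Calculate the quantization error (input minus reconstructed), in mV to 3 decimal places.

-0.400 mV

One LSB is 4.096 V / 4096 = 1.000 mV.
(V_in − V_low)/LSB = (0.3826 − 0)/0.001 = 382.6000 → code 383 (round).
Reconstructed: 0.383 V.
V_in − V_rec = -0.0004 V = -0.400 mV.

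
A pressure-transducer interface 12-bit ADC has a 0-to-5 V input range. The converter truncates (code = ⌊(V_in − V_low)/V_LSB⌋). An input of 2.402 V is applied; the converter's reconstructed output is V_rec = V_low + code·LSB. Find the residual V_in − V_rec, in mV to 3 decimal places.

LSB = 5/2^12 = 1.221 mV.
(V_in − V_low)/LSB = (2.402 − 0)/0.0012207 = 1967.7184 → code 1967 (floor).
V_rec = 0 + 1967·0.0012207 = 2.401123 V.
V_in − V_rec = 0.000876953 V = 0.877 mV.

0.877 mV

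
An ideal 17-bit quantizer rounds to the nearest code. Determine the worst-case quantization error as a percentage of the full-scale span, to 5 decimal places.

0.00038 %

Rounding → worst-case error = ½ LSB = V_FS/2^18, so 100/262144 = 0.00038147 % of full scale.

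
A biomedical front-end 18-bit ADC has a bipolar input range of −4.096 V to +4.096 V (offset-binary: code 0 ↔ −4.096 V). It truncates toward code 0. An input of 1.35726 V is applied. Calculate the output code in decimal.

Full-scale span = 8.192 V; LSB = 8.192/2^18 = 31.25 µV.
(V_in − V_low)/LSB = (1.35726 − (−4.096)) / 3.125e-05 = 174504.320.
Floor → code 174504.

code 174504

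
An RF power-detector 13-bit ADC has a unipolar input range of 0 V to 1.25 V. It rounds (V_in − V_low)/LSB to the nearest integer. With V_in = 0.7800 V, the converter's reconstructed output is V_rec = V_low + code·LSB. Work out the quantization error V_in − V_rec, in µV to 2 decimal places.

-29.30 µV

One LSB is 1.25 V / 8192 = 152.59 µV.
(0.7800 − 0)/0.000152588 = 5111.8080; round gives code 5112.
Code 5112 maps back to 0 + 5112×0.000152588 V = 0.7800293 V.
Error = 0.7800 − 0.7800293 = -2.92969e-05 V = -29.30 µV.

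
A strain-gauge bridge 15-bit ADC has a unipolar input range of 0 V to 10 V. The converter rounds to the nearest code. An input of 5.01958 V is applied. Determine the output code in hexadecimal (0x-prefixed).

LSB = 10 V / 32768 = 305.18 µV.
Input sits at 16448.160 steps above V_low.
So the output code is 16448.
In hexadecimal (0x-prefixed): 0x4040.

code 0x4040 (decimal 16448)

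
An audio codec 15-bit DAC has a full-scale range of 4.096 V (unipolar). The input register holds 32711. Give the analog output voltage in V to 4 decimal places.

4.0889 V

LSB = 4.096 V / 2^15 = 125.00 µV.
V_out = 0 + 32711 × 0.000125 V = 4.08887 V.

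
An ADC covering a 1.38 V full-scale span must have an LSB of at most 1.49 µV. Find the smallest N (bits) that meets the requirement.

Number of steps required ≥ 1.38 V / 1.49 µV = 926174.50.
Need 2^N ≥ 926174.50; 2^19 = 524288, 2^20 = 1048576.
Minimum N = 20.

20 bits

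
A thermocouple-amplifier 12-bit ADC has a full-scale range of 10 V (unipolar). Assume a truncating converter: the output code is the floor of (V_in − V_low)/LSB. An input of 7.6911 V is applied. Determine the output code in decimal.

code 3150

With 4096 levels over 10 V, one step is 2.441 mV.
Input sits at 3150.275 steps above V_low.
⌊·⌋(3150.275) = 3150.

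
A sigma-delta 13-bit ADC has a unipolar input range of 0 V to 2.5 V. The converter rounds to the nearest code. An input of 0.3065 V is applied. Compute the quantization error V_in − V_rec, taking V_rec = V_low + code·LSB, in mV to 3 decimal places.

Step size: 2.5 V ÷ 2^13 = 305.18 µV.
(V_in − V_low)/LSB = (0.3065 − 0)/0.000305176 = 1004.3392 → code 1004 (round).
V_rec = 0 + 1004·0.000305176 = 0.30639648 V.
V_in − V_rec = 0.000103516 V = 0.104 mV.

0.104 mV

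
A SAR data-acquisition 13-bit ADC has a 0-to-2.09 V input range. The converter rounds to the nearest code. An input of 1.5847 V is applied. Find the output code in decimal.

code 6211

LSB = 2.09 V / 8192 = 255.13 µV.
(1.5847 − 0) / 0.000255127 = 6211.417 LSBs.
So the output code is 6211.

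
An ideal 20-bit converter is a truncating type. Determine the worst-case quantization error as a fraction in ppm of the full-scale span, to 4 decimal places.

Truncating → worst-case error = 1 LSB = V_FS/2^20, so 1e+06/1048576 = 0.953674 ppm of full scale.

0.9537 ppm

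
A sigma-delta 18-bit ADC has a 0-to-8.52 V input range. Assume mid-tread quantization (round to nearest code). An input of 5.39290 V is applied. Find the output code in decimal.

LSB = 8.52 V / 262144 = 32.50 µV.
(5.39290 − 0) / 3.25012e-05 = 165929.152 LSBs.
So the output code is 165929.

code 165929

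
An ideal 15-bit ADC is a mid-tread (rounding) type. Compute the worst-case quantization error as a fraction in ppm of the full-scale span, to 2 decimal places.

Rounding → worst-case error = ½ LSB = V_FS/2^16, so 1e+06/65536 = 15.2588 ppm of full scale.

15.26 ppm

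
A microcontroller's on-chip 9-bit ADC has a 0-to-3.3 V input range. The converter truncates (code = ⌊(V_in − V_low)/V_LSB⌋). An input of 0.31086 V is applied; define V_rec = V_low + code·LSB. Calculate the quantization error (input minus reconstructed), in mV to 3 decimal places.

Step size: 3.3 V ÷ 2^9 = 6.445 mV.
(0.31086 − 0)/0.00644531 = 48.2304; ⌊·⌋ gives code 48.
Reconstructed: 0.309375 V.
V_in − V_rec = 0.001485 V = 1.485 mV.

1.485 mV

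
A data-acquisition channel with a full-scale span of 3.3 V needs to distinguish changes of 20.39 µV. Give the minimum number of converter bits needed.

Number of steps required ≥ 3.3 V / 20.39 µV = 161844.04.
Need 2^N ≥ 161844.04; 2^17 = 131072, 2^18 = 262144.
Minimum N = 18.

18 bits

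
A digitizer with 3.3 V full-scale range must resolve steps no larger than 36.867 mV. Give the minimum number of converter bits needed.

Number of steps required ≥ 3.3 V / 36.867 mV = 89.51.
Need 2^N ≥ 89.51; 2^6 = 64, 2^7 = 128.
Minimum N = 7.

7 bits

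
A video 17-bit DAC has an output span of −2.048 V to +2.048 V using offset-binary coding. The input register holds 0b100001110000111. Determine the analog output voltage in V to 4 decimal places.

LSB = 4.096 V / 2^17 = 31.25 µV.
Code 0b100001110000111 = 17287 decimal.
V_out = (−2.048) + 17287 × 3.125e-05 V = -1.50778 V.

-1.5078 V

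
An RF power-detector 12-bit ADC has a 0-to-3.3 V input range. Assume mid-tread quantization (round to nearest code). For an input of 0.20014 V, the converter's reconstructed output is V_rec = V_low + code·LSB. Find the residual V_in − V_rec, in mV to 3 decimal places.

0.335 mV

Step size: 3.3 V ÷ 2^12 = 0.806 mV.
(V_in − V_low)/LSB = (0.20014 − 0)/0.000805664 = 248.4162 → code 248 (round).
Reconstructed: 0.19980469 V.
V_in − V_rec = 0.000335312 V = 0.335 mV.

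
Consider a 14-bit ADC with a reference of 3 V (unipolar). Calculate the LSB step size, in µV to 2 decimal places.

Full-scale span = 3 V.
LSB = 3 / 2^14 = 3 / 16384 = 0.000183105 V = 183.11 µV.

183.11 µV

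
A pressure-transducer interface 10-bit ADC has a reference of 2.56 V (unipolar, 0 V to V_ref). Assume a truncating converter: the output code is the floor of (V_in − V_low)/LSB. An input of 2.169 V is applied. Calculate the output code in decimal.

Full-scale span = 2.56 V; LSB = 2.56/2^10 = 2.500 mV.
(V_in − V_low)/LSB = (2.169 − 0) / 0.0025 = 867.600.
Floor → code 867.

code 867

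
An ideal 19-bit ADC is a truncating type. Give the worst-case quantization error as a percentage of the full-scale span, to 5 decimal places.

Truncating → worst-case error = 1 LSB = V_FS/2^19, so 100/524288 = 0.000190735 % of full scale.

0.00019 %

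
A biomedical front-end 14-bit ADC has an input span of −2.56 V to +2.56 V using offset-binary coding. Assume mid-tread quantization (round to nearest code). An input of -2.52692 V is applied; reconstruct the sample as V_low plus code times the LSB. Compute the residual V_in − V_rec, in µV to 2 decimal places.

-45.00 µV

LSB = 5.12/2^14 = 312.50 µV.
(V_in − V_low)/LSB = (-2.52692 − (−2.56))/0.0003125 = 105.8560 → code 106 (round).
Reconstructed: -2.526875 V.
Error = -2.52692 − (−2.526875) = -4.5e-05 V = -45.00 µV.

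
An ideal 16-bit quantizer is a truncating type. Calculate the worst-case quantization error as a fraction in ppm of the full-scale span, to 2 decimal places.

15.26 ppm

Truncating → worst-case error = 1 LSB = V_FS/2^16, so 1e+06/65536 = 15.2588 ppm of full scale.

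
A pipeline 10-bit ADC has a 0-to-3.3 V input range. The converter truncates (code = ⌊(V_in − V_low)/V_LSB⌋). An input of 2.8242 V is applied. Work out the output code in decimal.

LSB = 3.3 V / 1024 = 3.223 mV.
(V_in − V_low)/LSB = (2.8242 − 0) / 0.00322266 = 876.358.
Floor → code 876.

code 876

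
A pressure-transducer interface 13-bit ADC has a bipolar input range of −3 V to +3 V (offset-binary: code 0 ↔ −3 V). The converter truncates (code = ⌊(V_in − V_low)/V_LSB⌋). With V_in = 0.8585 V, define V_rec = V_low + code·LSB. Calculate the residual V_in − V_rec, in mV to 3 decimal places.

Step size: 6 V ÷ 2^13 = 0.732 mV.
(V_in − V_low)/LSB = (0.8585 − (−3))/0.000732422 = 5268.1387 → code 5268 (floor).
Reconstructed: 0.85839844 V.
V_in − V_rec = 0.000101562 V = 0.102 mV.

0.102 mV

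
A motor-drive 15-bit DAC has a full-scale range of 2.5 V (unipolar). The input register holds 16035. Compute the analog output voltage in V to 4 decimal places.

LSB = 2.5 V / 2^15 = 76.29 µV.
V_out = 0 + 16035 × 7.62939e-05 V = 1.22337 V.

1.2234 V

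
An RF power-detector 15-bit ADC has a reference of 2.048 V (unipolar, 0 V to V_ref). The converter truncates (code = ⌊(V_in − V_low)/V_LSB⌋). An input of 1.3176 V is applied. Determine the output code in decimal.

code 21081

LSB = 2.048 V / 32768 = 62.50 µV.
(V_in − V_low)/LSB = (1.3176 − 0) / 6.25e-05 = 21081.600.
⌊·⌋(21081.600) = 21081.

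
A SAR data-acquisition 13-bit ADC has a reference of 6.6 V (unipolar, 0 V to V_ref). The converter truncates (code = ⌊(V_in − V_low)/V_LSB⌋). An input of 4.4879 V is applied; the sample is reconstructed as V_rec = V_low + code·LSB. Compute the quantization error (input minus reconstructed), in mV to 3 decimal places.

LSB = 6.6/2^13 = 0.806 mV.
Scaled input = 5570.4359 LSBs, so code = 5570.
Code 5570 maps back to 0 + 5570×0.000805664 V = 4.4875488 V.
Difference: 0.000351172 V → 0.351 mV.

0.351 mV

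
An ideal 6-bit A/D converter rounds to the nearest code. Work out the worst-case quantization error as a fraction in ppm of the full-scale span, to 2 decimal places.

Rounding → worst-case error = ½ LSB = V_FS/2^7, so 1e+06/128 = 7812.5 ppm of full scale.

7812.50 ppm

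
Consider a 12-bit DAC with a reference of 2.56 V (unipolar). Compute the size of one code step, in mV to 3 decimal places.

Full-scale span = 2.56 V.
LSB = 2.56 / 2^12 = 2.56 / 4096 = 0.000625 V = 0.625 mV.

0.625 mV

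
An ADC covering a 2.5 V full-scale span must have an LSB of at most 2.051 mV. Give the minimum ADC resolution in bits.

11 bits

Number of steps required ≥ 2.5 V / 2.051 mV = 1218.92.
Need 2^N ≥ 1218.92; 2^10 = 1024, 2^11 = 2048.
Minimum N = 11.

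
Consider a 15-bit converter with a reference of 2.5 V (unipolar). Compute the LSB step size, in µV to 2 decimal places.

Full-scale span = 2.5 V.
LSB = 2.5 / 2^15 = 2.5 / 32768 = 7.62939e-05 V = 76.29 µV.

76.29 µV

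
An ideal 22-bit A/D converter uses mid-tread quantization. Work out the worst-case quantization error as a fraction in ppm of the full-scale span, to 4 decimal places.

Rounding → worst-case error = ½ LSB = V_FS/2^23, so 1e+06/8388608 = 0.119209 ppm of full scale.

0.1192 ppm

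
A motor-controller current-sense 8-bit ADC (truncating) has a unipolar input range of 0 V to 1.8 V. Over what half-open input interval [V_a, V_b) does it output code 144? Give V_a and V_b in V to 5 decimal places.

LSB = 1.8/2^8 = 7.031 mV.
V_a = V_low + 144·LSB = 1.0125 V; V_b = V_low + 145·LSB = 1.01953 V.

[1.01250 V, 1.01953 V)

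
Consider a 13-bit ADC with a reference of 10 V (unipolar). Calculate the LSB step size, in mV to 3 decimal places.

1.221 mV

Full-scale span = 10 V.
LSB = 10 / 2^13 = 10 / 8192 = 0.0012207 V = 1.221 mV.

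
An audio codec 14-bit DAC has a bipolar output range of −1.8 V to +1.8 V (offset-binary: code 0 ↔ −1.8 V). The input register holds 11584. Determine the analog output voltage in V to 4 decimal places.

LSB = 3.6 V / 2^14 = 219.73 µV.
V_out = (−1.8) + 11584 × 0.000219727 V = 0.745313 V.

0.7453 V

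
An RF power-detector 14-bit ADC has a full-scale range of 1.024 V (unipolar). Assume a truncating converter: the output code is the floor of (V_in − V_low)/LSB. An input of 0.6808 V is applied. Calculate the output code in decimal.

code 10892

With 16384 levels over 1.024 V, one step is 62.50 µV.
(0.6808 − 0) / 6.25e-05 = 10892.800 LSBs.
So the output code is 10892.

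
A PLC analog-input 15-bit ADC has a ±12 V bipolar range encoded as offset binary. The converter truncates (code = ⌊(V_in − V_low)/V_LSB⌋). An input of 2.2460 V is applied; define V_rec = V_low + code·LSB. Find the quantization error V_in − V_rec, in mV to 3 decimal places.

0.395 mV

Step size: 24 V ÷ 2^15 = 0.732 mV.
(2.2460 − (−12))/0.000732422 = 19450.5387; ⌊·⌋ gives code 19450.
Code 19450 maps back to (−12) + 19450×0.000732422 V = 2.2456055 V.
V_in − V_rec = 0.000394531 V = 0.395 mV.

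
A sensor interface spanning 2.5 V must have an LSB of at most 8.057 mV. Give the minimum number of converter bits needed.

Number of steps required ≥ 2.5 V / 8.057 mV = 310.29.
Need 2^N ≥ 310.29; 2^8 = 256, 2^9 = 512.
Minimum N = 9.

9 bits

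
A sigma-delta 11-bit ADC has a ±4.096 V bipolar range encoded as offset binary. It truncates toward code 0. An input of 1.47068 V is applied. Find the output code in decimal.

code 1391

Full-scale span = 8.192 V; LSB = 8.192/2^11 = 4.000 mV.
Input sits at 1391.670 steps above V_low.
So the output code is 1391.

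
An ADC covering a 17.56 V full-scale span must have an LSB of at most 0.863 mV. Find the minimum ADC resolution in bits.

15 bits

Number of steps required ≥ 17.56 V / 0.863 mV = 20347.62.
Need 2^N ≥ 20347.62; 2^14 = 16384, 2^15 = 32768.
Minimum N = 15.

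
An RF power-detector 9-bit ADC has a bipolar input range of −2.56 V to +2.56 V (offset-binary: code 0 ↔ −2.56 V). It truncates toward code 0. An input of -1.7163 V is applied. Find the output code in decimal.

code 84

With 512 levels over 5.12 V, one step is 10.000 mV.
Input sits at 84.370 steps above V_low.
⌊·⌋(84.370) = 84.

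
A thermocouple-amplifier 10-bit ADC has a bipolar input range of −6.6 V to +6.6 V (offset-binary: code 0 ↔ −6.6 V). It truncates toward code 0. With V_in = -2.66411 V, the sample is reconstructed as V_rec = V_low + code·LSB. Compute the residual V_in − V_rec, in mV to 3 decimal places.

4.249 mV

Step size: 13.2 V ÷ 2^10 = 12.891 mV.
(-2.66411 − (−6.6))/0.0128906 = 305.3296; ⌊·⌋ gives code 305.
V_rec = (−6.6) + 305·0.0128906 = -2.6683594 V.
Difference: 0.00424937 V → 4.249 mV.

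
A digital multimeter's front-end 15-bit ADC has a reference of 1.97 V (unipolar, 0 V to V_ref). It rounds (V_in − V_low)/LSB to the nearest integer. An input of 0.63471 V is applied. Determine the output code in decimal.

code 10557

LSB = 1.97 V / 32768 = 60.12 µV.
Input sits at 10557.450 steps above V_low.
So the output code is 10557.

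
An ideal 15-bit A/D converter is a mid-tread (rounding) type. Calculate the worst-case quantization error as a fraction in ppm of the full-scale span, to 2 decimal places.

15.26 ppm

Rounding → worst-case error = ½ LSB = V_FS/2^16, so 1e+06/65536 = 15.2588 ppm of full scale.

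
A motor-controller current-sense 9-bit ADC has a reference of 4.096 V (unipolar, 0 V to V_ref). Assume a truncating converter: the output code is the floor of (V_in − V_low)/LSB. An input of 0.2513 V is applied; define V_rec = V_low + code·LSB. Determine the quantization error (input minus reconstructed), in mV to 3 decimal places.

LSB = 4.096/2^9 = 8.000 mV.
(V_in − V_low)/LSB = (0.2513 − 0)/0.008 = 31.4125 → code 31 (floor).
Code 31 maps back to 0 + 31×0.008 V = 0.248 V.
Error = 0.2513 − 0.248 = 0.0033 V = 3.300 mV.

3.300 mV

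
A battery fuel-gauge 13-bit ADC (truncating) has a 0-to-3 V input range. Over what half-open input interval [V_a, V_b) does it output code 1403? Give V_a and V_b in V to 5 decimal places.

[0.51379 V, 0.51416 V)

LSB = 3/2^13 = 366.21 µV.
V_a = V_low + 1403·LSB = 0.513794 V; V_b = V_low + 1404·LSB = 0.51416 V.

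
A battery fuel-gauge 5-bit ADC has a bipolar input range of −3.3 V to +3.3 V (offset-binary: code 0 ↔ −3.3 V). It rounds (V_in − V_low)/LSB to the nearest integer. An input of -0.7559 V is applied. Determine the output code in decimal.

Full-scale span = 6.6 V; LSB = 6.6/2^5 = 206.250 mV.
Input sits at 12.335 steps above V_low.
Round → code 12.

code 12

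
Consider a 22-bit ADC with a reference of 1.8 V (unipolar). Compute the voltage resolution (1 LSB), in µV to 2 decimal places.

Full-scale span = 1.8 V.
LSB = 1.8 / 2^22 = 1.8 / 4194304 = 4.29153e-07 V = 0.43 µV.

0.43 µV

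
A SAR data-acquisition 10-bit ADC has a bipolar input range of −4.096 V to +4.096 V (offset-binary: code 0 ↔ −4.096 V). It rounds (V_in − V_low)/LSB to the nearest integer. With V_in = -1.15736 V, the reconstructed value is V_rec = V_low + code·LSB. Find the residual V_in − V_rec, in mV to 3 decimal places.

2.640 mV

One LSB is 8.192 V / 1024 = 8.000 mV.
(V_in − V_low)/LSB = (-1.15736 − (−4.096))/0.008 = 367.3300 → code 367 (round).
Reconstructed: -1.16 V.
V_in − V_rec = 0.00264 V = 2.640 mV.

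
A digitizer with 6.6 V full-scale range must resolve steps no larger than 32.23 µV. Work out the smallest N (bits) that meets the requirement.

Number of steps required ≥ 6.6 V / 32.23 µV = 204778.16.
Need 2^N ≥ 204778.16; 2^17 = 131072, 2^18 = 262144.
Minimum N = 18.

18 bits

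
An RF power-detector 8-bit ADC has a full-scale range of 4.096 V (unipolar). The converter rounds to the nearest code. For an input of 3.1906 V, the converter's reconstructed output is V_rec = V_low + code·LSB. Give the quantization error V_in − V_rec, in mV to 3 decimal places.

Step size: 4.096 V ÷ 2^8 = 16.000 mV.
(V_in − V_low)/LSB = (3.1906 − 0)/0.016 = 199.4125 → code 199 (round).
Code 199 maps back to 0 + 199×0.016 V = 3.184 V.
Difference: 0.0066 V → 6.600 mV.

6.600 mV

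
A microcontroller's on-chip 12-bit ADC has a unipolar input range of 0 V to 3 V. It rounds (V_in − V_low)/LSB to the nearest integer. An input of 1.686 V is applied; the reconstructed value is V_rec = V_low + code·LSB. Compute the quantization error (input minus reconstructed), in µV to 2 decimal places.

-35.16 µV

One LSB is 3 V / 4096 = 0.732 mV.
Scaled input = 2301.9520 LSBs, so code = 2302.
V_rec = 0 + 2302·0.000732422 = 1.6860352 V.
Error = 1.686 − 1.6860352 = -3.51562e-05 V = -35.16 µV.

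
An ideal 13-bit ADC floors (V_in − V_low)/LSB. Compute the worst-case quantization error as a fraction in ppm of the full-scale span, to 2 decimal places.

Truncating → worst-case error = 1 LSB = V_FS/2^13, so 1e+06/8192 = 122.07 ppm of full scale.

122.07 ppm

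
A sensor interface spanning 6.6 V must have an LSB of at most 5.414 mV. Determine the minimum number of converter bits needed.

11 bits

Number of steps required ≥ 6.6 V / 5.414 mV = 1219.06.
Need 2^N ≥ 1219.06; 2^10 = 1024, 2^11 = 2048.
Minimum N = 11.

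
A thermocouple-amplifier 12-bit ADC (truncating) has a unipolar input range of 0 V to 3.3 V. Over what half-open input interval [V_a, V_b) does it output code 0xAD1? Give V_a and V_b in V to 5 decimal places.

LSB = 3.3/2^12 = 0.806 mV.
Code 0xAD1 = 2769 decimal.
V_a = V_low + 2769·LSB = 2.23088 V; V_b = V_low + 2770·LSB = 2.23169 V.

[2.23088 V, 2.23169 V)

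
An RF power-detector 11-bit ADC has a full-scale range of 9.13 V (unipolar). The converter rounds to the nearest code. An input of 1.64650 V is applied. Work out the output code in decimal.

code 369

LSB = 9.13 V / 2048 = 4.458 mV.
(V_in − V_low)/LSB = (1.64650 − 0) / 0.00445801 = 369.335.
So the output code is 369.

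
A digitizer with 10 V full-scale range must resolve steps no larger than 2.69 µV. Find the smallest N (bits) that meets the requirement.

22 bits

Number of steps required ≥ 10 V / 2.69 µV = 3717472.12.
Need 2^N ≥ 3717472.12; 2^21 = 2097152, 2^22 = 4194304.
Minimum N = 22.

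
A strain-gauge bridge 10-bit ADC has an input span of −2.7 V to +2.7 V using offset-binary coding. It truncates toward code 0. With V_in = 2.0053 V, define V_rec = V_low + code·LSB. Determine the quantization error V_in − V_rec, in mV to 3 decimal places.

1.394 mV

One LSB is 5.4 V / 1024 = 5.273 mV.
(2.0053 − (−2.7))/0.00527344 = 892.2643; ⌊·⌋ gives code 892.
Code 892 maps back to (−2.7) + 892×0.00527344 V = 2.0039062 V.
Error = 2.0053 − 2.0039062 = 0.00139375 V = 1.394 mV.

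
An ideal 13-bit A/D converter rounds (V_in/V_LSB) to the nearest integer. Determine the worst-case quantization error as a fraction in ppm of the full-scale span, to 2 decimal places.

Rounding → worst-case error = ½ LSB = V_FS/2^14, so 1e+06/16384 = 61.0352 ppm of full scale.

61.04 ppm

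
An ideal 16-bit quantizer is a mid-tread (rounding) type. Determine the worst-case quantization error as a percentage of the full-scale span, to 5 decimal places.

Rounding → worst-case error = ½ LSB = V_FS/2^17, so 100/131072 = 0.000762939 % of full scale.

0.00076 %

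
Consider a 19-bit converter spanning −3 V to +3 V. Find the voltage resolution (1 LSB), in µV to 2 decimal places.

Full-scale span = 6 V.
LSB = 6 / 2^19 = 6 / 524288 = 1.14441e-05 V = 11.44 µV.

11.44 µV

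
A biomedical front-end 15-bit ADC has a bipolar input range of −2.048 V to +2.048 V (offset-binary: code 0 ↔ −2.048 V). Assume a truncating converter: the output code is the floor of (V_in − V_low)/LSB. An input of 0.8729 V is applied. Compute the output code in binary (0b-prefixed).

code 0b101101101000111 (decimal 23367)

LSB = 4.096 V / 32768 = 125.00 µV.
Input sits at 23367.200 steps above V_low.
Floor → code 23367.
In binary (0b-prefixed): 0b101101101000111.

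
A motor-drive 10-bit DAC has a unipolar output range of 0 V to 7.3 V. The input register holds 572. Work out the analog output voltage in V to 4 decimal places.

4.0777 V

LSB = 7.3 V / 2^10 = 7.129 mV.
V_out = 0 + 572 × 0.00712891 V = 4.07773 V.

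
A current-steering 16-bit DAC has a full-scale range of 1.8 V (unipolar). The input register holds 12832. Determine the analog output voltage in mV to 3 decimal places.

LSB = 1.8 V / 2^16 = 27.47 µV.
V_out = 0 + 12832 × 2.74658e-05 V = 0.352441 V.
= 352.441 mV.

352.441 mV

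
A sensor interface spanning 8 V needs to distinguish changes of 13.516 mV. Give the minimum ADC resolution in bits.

10 bits

Number of steps required ≥ 8 V / 13.516 mV = 591.89.
Need 2^N ≥ 591.89; 2^9 = 512, 2^10 = 1024.
Minimum N = 10.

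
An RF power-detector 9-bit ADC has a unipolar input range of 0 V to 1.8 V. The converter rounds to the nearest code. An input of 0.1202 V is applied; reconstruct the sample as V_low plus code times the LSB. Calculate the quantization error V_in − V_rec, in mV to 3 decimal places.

0.669 mV

LSB = 1.8/2^9 = 3.516 mV.
(V_in − V_low)/LSB = (0.1202 − 0)/0.00351563 = 34.1902 → code 34 (round).
V_rec = 0 + 34·0.00351563 = 0.11953125 V.
Difference: 0.00066875 V → 0.669 mV.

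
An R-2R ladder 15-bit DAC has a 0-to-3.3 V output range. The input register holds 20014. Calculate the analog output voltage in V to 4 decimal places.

LSB = 3.3 V / 2^15 = 100.71 µV.
V_out = 0 + 20014 × 0.000100708 V = 2.01557 V.

2.0156 V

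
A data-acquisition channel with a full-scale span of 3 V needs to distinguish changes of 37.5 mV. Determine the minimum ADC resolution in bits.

Number of steps required ≥ 3 V / 37.5 mV = 80.00.
Need 2^N ≥ 80.00; 2^6 = 64, 2^7 = 128.
Minimum N = 7.

7 bits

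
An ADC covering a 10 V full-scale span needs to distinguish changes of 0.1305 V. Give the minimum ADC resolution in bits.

Number of steps required ≥ 10 V / 0.1305 V = 76.63.
Need 2^N ≥ 76.63; 2^6 = 64, 2^7 = 128.
Minimum N = 7.

7 bits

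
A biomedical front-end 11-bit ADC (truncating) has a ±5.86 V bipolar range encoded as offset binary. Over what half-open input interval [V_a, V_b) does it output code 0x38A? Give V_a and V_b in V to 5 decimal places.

[-0.67527 V, -0.66955 V)

LSB = 11.72/2^11 = 5.723 mV.
Code 0x38A = 906 decimal.
V_a = V_low + 906·LSB = -0.675273 V; V_b = V_low + 907·LSB = -0.669551 V.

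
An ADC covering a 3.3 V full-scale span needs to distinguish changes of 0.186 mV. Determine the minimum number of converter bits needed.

Number of steps required ≥ 3.3 V / 0.186 mV = 17741.94.
Need 2^N ≥ 17741.94; 2^14 = 16384, 2^15 = 32768.
Minimum N = 15.

15 bits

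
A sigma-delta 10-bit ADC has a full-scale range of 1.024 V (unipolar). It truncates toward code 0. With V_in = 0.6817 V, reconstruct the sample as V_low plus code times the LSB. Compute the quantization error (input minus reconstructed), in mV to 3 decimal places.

0.700 mV

Step size: 1.024 V ÷ 2^10 = 1.000 mV.
(V_in − V_low)/LSB = (0.6817 − 0)/0.001 = 681.7000 → code 681 (floor).
V_rec = 0 + 681·0.001 = 0.681 V.
V_in − V_rec = 0.0007 V = 0.700 mV.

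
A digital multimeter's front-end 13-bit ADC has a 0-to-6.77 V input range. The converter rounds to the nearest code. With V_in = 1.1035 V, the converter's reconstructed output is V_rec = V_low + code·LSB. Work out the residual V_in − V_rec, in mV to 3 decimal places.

One LSB is 6.77 V / 8192 = 0.826 mV.
Scaled input = 1335.2839 LSBs, so code = 1335.
Reconstructed: 1.1032654 V.
V_in − V_rec = 0.000234619 V = 0.235 mV.

0.235 mV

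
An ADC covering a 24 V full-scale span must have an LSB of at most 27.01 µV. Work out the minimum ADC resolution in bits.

20 bits

Number of steps required ≥ 24 V / 27.01 µV = 888559.79.
Need 2^N ≥ 888559.79; 2^19 = 524288, 2^20 = 1048576.
Minimum N = 20.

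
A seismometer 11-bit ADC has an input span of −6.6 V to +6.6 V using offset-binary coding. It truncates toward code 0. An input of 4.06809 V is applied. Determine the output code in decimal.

Full-scale span = 13.2 V; LSB = 13.2/2^11 = 6.445 mV.
Input sits at 1655.170 steps above V_low.
So the output code is 1655.

code 1655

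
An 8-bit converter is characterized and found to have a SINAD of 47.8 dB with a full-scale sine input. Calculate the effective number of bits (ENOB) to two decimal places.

7.65 bits

ENOB = (SINAD − 1.76) / 6.02 = (47.8 − 1.76)/6.02 = 7.648.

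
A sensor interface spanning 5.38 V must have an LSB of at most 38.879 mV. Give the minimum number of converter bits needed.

Number of steps required ≥ 5.38 V / 38.879 mV = 138.38.
Need 2^N ≥ 138.38; 2^7 = 128, 2^8 = 256.
Minimum N = 8.

8 bits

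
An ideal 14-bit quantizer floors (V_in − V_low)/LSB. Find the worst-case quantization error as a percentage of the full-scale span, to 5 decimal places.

0.00610 %

Truncating → worst-case error = 1 LSB = V_FS/2^14, so 100/16384 = 0.00610352 % of full scale.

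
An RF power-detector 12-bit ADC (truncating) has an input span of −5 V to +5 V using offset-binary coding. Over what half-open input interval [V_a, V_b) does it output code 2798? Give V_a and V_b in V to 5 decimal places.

[1.83105 V, 1.83350 V)

LSB = 10/2^12 = 2.441 mV.
V_a = V_low + 2798·LSB = 1.83105 V; V_b = V_low + 2799·LSB = 1.8335 V.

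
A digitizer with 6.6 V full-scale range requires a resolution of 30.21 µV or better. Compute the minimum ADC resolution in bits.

Number of steps required ≥ 6.6 V / 30.21 µV = 218470.71.
Need 2^N ≥ 218470.71; 2^17 = 131072, 2^18 = 262144.
Minimum N = 18.

18 bits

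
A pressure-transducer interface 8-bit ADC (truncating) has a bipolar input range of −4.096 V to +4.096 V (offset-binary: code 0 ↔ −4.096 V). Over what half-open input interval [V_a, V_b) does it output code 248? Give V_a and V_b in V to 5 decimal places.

LSB = 8.192/2^8 = 32.000 mV.
V_a = V_low + 248·LSB = 3.84 V; V_b = V_low + 249·LSB = 3.872 V.

[3.84000 V, 3.87200 V)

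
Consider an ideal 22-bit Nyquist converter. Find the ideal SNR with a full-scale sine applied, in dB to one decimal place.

134.2 dB

SNR ≈ 6.02·N + 1.76 dB = 6.02·22 + 1.76 = 134.20 dB.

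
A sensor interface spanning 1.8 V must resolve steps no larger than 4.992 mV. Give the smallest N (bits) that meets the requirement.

Number of steps required ≥ 1.8 V / 4.992 mV = 360.58.
Need 2^N ≥ 360.58; 2^8 = 256, 2^9 = 512.
Minimum N = 9.

9 bits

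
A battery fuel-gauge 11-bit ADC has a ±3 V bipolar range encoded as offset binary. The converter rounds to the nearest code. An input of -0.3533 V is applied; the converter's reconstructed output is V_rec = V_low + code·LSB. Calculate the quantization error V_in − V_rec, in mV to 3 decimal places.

1.192 mV

LSB = 6/2^11 = 2.930 mV.
Scaled input = 903.4069 LSBs, so code = 903.
Code 903 maps back to (−3) + 903×0.00292969 V = -0.35449219 V.
Difference: 0.00119219 V → 1.192 mV.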